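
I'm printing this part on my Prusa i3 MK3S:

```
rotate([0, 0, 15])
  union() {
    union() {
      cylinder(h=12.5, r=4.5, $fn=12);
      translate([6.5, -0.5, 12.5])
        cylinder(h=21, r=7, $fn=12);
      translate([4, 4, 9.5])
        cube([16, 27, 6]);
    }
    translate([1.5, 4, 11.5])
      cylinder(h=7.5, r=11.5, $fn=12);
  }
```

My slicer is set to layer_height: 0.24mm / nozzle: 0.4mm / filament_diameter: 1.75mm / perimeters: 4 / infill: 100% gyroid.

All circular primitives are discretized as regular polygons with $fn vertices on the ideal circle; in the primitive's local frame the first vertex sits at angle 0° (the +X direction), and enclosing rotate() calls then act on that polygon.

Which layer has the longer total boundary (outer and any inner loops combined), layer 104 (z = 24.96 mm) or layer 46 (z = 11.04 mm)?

Layer 104 (z = 24.96): the cylinder does not reach this height (z outside [0, 12.5]); the cylinder at (6.5, -0.5): section is a regular 12-gon, circumradius r=7 (perimeter = 2·12·7.000·sin(180°/12) = 43.48 mm); the cube at (4, 4) is not intersected at this z (z outside [9.5, 15.5]); Combining (union): only the r=7 cylinder at (6.5, -0.5) is present, so the union is just that shape — boundary = 43.48 mm; the cylinder at (1.5, 4) is not intersected at this z (z outside [11.5, 19]); Taking the union: only the result so far is present, so the union is just that shape — boundary = 43.48 mm; (whole slice rotated 15° about Z — lengths, areas and connectivity unchanged). So its perimeter = 43.48 mm. Layer 46 (z = 11.04): the r=4.5 cylinder contributes a regular 12-gon of circumradius 4.5 (perimeter = 2·12·4.500·sin(180°/12) = 27.95 mm); the cylinder at (6.5, -0.5) is not intersected at this z (z outside [12.5, 33.5]); the 16×27 cube at (4, 4) contributes its full rectangle (perimeter 86.00 mm); Taking the union: the 2 present regions are separate (no shared area or edge), so areas and boundary lengths simply add and each stays a separate island — boundary = 113.95 mm; the cylinder at (1.5, 4) does not reach this height (z outside [11.5, 19]); Combining (union): only that combined region is present, so the union is just that shape — boundary = 113.95 mm; (whole slice rotated 15° about Z — lengths, areas and connectivity unchanged). So its perimeter = 113.95 mm. Layer 46 is larger (113.95 vs 43.48 mm).

layer 46 (z = 11.04 mm)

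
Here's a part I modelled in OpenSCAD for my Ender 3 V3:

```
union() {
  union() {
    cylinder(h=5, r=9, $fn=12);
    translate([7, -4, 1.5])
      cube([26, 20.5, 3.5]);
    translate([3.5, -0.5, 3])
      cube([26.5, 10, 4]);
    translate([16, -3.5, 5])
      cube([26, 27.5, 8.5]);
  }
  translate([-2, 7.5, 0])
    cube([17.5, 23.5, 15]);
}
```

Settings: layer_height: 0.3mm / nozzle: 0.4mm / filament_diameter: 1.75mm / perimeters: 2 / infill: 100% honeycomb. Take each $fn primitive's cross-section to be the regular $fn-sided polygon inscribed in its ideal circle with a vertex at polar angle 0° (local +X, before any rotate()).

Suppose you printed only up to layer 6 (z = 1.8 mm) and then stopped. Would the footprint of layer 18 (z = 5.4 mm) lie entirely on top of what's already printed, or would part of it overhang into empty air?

Compare the two slices. At z = 1.8: the r=9 cylinder contributes a regular 12-gon of circumradius 9 (area = (12/2)·9.000²·sin(360°/12) = 243.00 mm²); the cube at (7, -4) (footprint 26×20.5) is included at this height (area 533.00 mm²); the cube at (3.5, -0.5) is not intersected at this z (z outside [3, 7]); the cube at (16, -3.5) is absent (z outside [5, 13.5]); Taking the union: the regions partially overlap — summed areas 776.00 mm² minus the doubly-counted overlap 12.46 mm² gives 763.54 mm² — area = 763.54 mm²; the 17.5×23.5 cube at (-2, 7.5) contributes its full rectangle (area 411.25 mm²); Taking the union: the regions partially overlap — summed areas 1174.79 mm² minus the doubly-counted overlap 83.04 mm² gives 1091.75 mm² — area = 1091.75 mm². At z = 5.4: the cylinder does not reach this height (z outside [0, 5]); the cube at (7, -4) is absent (z outside [1.5, 5]); the cube at (3.5, -0.5) is present — its section is the full 26.5×10 rectangle (area 265.00 mm²); the 26×27.5 cube at (16, -3.5) contributes its full rectangle (area 715.00 mm²); Taking the union: the regions partially overlap — summed areas 980.00 mm² minus the doubly-counted overlap 140.00 mm² gives 840.00 mm² — area = 840.00 mm²; the 17.5×23.5 cube at (-2, 7.5) contributes its full rectangle (area 411.25 mm²); Taking the union: the regions partially overlap — summed areas 1251.25 mm² minus the doubly-counted overlap 24.00 mm² gives 1227.25 mm² — area = 1227.25 mm². Checking containment: at z = 5.4 the cross-section extends beyond the z = 1.8 cross-section by about 377.43 mm².

part overhangs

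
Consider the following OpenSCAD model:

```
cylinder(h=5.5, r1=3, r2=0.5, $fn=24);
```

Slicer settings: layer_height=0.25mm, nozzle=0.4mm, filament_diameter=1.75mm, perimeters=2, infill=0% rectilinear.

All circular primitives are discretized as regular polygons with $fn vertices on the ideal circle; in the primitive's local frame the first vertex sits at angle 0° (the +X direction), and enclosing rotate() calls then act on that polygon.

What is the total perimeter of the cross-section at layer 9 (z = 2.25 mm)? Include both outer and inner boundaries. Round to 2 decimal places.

At z = 2.25 mm: the cone (r1=3→r2=0.5) has section circumradius 1.977 here — a regular 24-gon (perimeter = 2·24·1.977·sin(180°/24) = 12.39 mm). Overall, the cross-section is a single solid region. Total boundary length (outer) = 12.39 mm.

12.39 mm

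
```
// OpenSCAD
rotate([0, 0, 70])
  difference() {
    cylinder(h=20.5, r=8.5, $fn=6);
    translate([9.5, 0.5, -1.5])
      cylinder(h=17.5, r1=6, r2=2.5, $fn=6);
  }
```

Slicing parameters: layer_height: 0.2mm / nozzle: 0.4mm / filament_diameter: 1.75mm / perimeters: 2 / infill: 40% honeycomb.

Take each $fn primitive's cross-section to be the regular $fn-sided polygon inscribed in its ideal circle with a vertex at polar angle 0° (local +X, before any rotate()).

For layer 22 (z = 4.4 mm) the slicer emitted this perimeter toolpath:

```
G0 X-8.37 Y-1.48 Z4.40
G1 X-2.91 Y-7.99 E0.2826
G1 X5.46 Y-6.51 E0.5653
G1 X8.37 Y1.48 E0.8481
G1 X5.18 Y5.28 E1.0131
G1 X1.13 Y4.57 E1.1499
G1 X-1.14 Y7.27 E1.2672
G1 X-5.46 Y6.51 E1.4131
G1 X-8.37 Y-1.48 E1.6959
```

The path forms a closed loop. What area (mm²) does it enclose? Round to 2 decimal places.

Apply the shoelace formula to the sequence of (X, Y) vertices; enclosed area = 175.10 mm².

175.10 mm²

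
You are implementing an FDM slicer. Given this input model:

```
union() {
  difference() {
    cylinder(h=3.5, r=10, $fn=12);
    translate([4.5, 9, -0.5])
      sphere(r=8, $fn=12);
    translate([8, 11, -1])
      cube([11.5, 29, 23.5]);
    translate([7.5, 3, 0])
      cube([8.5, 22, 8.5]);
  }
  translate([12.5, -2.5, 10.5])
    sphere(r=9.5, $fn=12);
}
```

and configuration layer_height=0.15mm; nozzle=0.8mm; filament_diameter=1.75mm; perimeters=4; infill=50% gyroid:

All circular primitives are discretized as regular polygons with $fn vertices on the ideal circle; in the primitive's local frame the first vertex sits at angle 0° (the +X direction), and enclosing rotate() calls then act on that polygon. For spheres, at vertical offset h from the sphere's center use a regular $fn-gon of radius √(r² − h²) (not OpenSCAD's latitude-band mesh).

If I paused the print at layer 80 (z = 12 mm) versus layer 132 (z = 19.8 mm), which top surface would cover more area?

Layer 80 (z = 12): the cylinder is not intersected at this z (z outside [0, 3.5]); the sphere at (4.5, 9) does not reach this height (|z−center|=12.500 > r=8); the 11.5×29 cube at (8, 11) contributes its full rectangle (area 333.50 mm²); the cube at (7.5, 3) does not reach this height (z outside [0, 8.5]); After the difference (first − rest): the first operand is absent here, so nothing remains; the sphere at (12.5, -2.5): section is a regular 12-gon, circumradius = √(r²−h²) = √(9.5²−1.5²) = 9.381 (area = (12/2)·9.381²·sin(360°/12) = 264.00 mm²); Merging all regions: only the r=9.5 sphere at (12.5, -2.5) is present, so the union is just that shape — area = 264.00 mm². So its area = 264.00 mm². Layer 132 (z = 19.8): the cylinder is not intersected at this z (z outside [0, 3.5]); the sphere at (4.5, 9) does not reach this height (|z−center|=20.300 > r=8); the cube at (8, 11) (footprint 11.5×29) is included at this height (area 333.50 mm²); the cube at (7.5, 3) does not reach this height (z outside [0, 8.5]); Taking the first minus the rest: the first operand is absent here, so nothing remains; the r=9.5 sphere at (12.5, -2.5) contributes a regular 12-gon of circumradius √(9.5²−9.3²) = 1.939 (area = (12/2)·1.939²·sin(360°/12) = 11.28 mm²); Combining (union): only the r=9.5 sphere at (12.5, -2.5) is present, so the union is just that shape — area = 11.28 mm². So its area = 11.28 mm². Layer 80 is larger (264.00 vs 11.28 mm²).

layer 80 (z = 12 mm)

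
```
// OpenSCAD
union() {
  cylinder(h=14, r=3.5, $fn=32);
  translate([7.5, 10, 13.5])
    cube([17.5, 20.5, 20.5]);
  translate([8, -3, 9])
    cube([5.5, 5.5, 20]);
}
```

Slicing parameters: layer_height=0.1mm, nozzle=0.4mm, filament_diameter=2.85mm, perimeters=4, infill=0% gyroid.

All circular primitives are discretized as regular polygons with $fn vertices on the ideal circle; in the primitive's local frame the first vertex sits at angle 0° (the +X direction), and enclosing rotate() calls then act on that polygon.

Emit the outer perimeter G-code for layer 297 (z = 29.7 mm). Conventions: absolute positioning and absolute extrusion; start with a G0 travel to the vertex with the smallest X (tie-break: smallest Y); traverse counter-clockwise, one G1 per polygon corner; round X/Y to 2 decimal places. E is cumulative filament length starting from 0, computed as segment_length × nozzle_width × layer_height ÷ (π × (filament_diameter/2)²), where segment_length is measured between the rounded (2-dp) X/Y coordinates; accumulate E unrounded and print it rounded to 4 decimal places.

At z = 29.7 mm: the cylinder is not intersected at this z (z outside [0, 14]); the cube at (7.5, 10) is present — its section is the full 17.5×20.5 rectangle; the cube at (8, -3) does not reach this height (z outside [9, 29]); Combining (union): only the 17.5×20.5 cube at (7.5, 10) is present, so the union is just that shape — 1 connected region. The outline is a single polygon with 4 vertices. Extrusion per mm of travel: 0.4 × 0.1 / (π × 1.425²) = 0.006270. Accumulating E over each segment gives final E = 0.4765.

G0 X7.50 Y10.00 Z29.70
G1 X25.00 Y10.00 E0.1097
G1 X25.00 Y30.50 E0.2383
G1 X7.50 Y30.50 E0.3480
G1 X7.50 Y10.00 E0.4765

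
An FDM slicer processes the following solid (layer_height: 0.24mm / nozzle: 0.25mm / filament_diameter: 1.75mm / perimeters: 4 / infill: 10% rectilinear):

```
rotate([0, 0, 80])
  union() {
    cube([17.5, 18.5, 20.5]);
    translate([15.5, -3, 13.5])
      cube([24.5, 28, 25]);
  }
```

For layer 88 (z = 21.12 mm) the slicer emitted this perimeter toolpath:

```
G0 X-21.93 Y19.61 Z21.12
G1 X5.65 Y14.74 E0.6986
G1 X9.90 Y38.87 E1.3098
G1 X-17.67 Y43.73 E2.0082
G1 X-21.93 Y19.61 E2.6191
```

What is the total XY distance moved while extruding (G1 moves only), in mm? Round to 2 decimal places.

Sum the Euclidean lengths of each G1 segment: total = 105.00 mm.

105.00 mm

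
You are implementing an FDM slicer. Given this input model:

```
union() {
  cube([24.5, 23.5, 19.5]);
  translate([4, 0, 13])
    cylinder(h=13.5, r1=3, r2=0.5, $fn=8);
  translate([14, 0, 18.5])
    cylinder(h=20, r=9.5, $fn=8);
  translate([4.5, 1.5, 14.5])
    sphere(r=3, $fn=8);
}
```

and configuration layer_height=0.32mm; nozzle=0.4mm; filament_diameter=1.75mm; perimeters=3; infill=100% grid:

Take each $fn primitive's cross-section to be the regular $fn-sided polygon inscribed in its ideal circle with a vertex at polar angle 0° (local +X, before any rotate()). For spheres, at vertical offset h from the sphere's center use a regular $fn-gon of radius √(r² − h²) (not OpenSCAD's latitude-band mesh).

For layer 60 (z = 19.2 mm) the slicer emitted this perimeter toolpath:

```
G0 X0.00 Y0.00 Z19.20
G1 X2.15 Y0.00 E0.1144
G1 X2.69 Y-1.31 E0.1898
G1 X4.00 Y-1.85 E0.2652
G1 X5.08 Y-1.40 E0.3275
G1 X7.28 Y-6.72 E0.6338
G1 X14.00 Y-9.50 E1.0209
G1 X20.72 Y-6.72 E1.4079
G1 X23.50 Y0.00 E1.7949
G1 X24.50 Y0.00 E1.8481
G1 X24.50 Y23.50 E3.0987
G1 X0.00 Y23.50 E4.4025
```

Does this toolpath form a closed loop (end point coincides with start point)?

no

Start point (G0): (0.00, 0.00). End point (last G1): the path does not return to the start — open.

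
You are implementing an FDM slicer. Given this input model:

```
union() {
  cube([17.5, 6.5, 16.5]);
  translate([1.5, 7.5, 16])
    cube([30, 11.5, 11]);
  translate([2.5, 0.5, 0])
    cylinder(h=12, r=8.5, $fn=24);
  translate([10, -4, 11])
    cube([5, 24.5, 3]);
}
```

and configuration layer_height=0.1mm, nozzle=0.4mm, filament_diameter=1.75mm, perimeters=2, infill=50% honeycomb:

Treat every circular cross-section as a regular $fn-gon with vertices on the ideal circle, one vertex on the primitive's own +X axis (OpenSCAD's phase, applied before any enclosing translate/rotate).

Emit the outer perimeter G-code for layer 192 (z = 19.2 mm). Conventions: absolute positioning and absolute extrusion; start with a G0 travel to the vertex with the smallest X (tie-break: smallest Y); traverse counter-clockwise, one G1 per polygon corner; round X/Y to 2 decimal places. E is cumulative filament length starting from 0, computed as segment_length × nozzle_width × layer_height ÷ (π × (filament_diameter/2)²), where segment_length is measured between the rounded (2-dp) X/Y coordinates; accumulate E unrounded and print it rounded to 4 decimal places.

G0 X1.50 Y7.50 Z19.20
G1 X31.50 Y7.50 E0.4989
G1 X31.50 Y19.00 E0.6901
G1 X1.50 Y19.00 E1.1890
G1 X1.50 Y7.50 E1.3803

At z = 19.2 mm: the cube is absent (z outside [0, 16.5]); the cube at (1.5, 7.5) (footprint 30×11.5) is included at this height; the cylinder at (2.5, 0.5) is not intersected at this z (z outside [0, 12]); the cube at (10, -4) does not reach this height (z outside [11, 14]); Combining (union): only the 30×11.5 cube at (1.5, 7.5) is present, so the union is just that shape — 1 connected region. The outline is a single polygon with 4 vertices. Extrusion per mm of travel: 0.4 × 0.1 / (π × 0.875²) = 0.016630. Accumulating E over each segment gives final E = 1.3803.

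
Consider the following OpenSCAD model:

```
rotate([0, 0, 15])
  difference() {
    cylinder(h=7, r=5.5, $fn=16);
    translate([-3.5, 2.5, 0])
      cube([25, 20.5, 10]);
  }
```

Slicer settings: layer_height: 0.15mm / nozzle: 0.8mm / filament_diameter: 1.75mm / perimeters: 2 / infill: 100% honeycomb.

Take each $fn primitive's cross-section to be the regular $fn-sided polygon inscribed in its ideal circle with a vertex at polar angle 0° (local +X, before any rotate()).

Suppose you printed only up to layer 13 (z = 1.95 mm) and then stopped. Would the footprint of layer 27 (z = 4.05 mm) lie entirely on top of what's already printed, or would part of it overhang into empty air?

Compare the two slices. At z = 1.95: the cylinder: section is a regular 16-gon, circumradius r=5.5 (area = (16/2)·5.500²·sin(360°/16) = 92.61 mm²); the cube at (-3.5, 2.5) is present — its section is the full 25×20.5 rectangle (area 512.50 mm²); Subtracting the remaining from the first: starting from the r=5.5 cylinder (92.61 mm²), the 25×20.5 cube at (-3.5, 2.5) partially overlaps it — only the 18.89 mm² overlap (of its 512.50 mm²) is removed, clipping the outline — area = 73.72 mm²; (rotated 15° about Z; rotation is an isometry so areas/perimeters/island counts are preserved). At z = 4.05: the r=5.5 cylinder gives a regular 16-gon of circumradius 5.5 (constant along its height) (area = (16/2)·5.500²·sin(360°/16) = 92.61 mm²); the cube at (-3.5, 2.5) (footprint 25×20.5) is included at this height (area 512.50 mm²); After the difference (first − rest): starting from the r=5.5 cylinder (92.61 mm²), the 25×20.5 cube at (-3.5, 2.5) partially overlaps it — only the 18.89 mm² overlap (of its 512.50 mm²) is removed, clipping the outline — area = 73.72 mm²; (rotated 15° about Z; rotation is an isometry so areas/perimeters/island counts are preserved). Checking containment: the cross-section at z = 4.05 is a subset of the cross-section at z = 1.95.

entirely on top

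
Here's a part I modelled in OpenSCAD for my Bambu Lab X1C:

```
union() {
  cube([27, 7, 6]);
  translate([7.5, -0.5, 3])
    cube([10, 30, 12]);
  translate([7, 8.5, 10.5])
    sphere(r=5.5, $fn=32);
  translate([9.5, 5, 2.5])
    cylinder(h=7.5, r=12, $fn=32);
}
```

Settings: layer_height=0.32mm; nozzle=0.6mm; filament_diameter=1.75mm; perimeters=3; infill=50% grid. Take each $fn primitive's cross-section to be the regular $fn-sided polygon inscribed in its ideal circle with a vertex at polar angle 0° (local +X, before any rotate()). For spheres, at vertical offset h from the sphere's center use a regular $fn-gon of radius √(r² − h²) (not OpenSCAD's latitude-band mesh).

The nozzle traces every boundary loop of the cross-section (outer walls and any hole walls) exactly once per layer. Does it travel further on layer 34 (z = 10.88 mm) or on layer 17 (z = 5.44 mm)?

Layer 34 (z = 10.88): the cube is not intersected at this z (z outside [0, 6]); the cube at (7.5, -0.5) (footprint 10×30) is included at this height (perimeter 80.00 mm); the sphere at (7, 8.5): section is a regular 32-gon, circumradius = √(r²−h²) = √(5.5²−0.38²) = 5.487 (perimeter = 2·32·5.487·sin(180°/32) = 34.42 mm); the cylinder at (9.5, 5) does not reach this height (z outside [2.5, 10]); Merging all regions: the regions partially overlap (shared area 41.52 mm²), so the edge portions inside another operand are dropped and the merged outline is re-measured after clipping — boundary = 87.34 mm. So its perimeter = 87.34 mm. Layer 17 (z = 5.44): the cube (footprint 27×7) is included at this height (perimeter 68.00 mm); the 10×30 cube at (7.5, -0.5) contributes its full rectangle (perimeter 80.00 mm); the r=5.5 sphere at (7, 8.5) contributes a regular 32-gon of circumradius √(5.5²−5.06²) = 2.156 (perimeter = 2·32·2.156·sin(180°/32) = 13.52 mm); the r=12 cylinder at (9.5, 5) gives a regular 32-gon of circumradius 12 (constant along its height) (perimeter = 2·32·12.000·sin(180°/32) = 75.28 mm); Merging all regions: the regions partially overlap (shared area 329.61 mm²), so the edge portions inside another operand are dropped and the merged outline is re-measured after clipping — boundary = 114.95 mm. So its perimeter = 114.95 mm. Layer 17 is larger (114.95 vs 87.34 mm).

layer 17 (z = 5.44 mm)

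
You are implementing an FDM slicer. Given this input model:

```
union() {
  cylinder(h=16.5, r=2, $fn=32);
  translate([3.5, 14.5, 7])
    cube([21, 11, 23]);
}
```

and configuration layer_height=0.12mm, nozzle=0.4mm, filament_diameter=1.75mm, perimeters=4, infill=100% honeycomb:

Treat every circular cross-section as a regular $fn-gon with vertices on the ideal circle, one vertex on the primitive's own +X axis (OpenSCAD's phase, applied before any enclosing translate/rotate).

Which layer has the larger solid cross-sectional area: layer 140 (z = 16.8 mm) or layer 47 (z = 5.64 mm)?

Layer 140 (z = 16.8): the cylinder is absent (z outside [0, 16.5]); the 21×11 cube at (3.5, 14.5) contributes its full rectangle (area 231.00 mm²); Merging all regions: only the 21×11 cube at (3.5, 14.5) is present, so the union is just that shape — area = 231.00 mm². So its area = 231.00 mm². Layer 47 (z = 5.64): the cylinder: section is a regular 32-gon, circumradius r=2 (area = (32/2)·2.000²·sin(360°/32) = 12.49 mm²); the cube at (3.5, 14.5) is absent (z outside [7, 30]); Merging all regions: only the r=2 cylinder is present, so the union is just that shape — area = 12.49 mm². So its area = 12.49 mm². Layer 140 is larger (231.00 vs 12.49 mm²).

layer 140 (z = 16.8 mm)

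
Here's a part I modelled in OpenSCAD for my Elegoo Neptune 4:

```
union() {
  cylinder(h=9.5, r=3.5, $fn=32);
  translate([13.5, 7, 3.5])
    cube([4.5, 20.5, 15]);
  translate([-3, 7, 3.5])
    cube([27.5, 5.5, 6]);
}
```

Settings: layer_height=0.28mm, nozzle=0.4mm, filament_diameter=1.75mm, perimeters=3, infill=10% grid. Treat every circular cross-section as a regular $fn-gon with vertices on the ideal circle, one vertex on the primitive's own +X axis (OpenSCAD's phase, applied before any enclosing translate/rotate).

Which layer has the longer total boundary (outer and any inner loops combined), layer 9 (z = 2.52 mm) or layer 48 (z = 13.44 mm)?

layer 48 (z = 13.44 mm)

Layer 9 (z = 2.52): the cylinder: section is a regular 32-gon, circumradius r=3.5 (perimeter = 2·32·3.500·sin(180°/32) = 21.96 mm); the cube at (13.5, 7) is absent (z outside [3.5, 18.5]); the cube at (-3, 7) is absent (z outside [3.5, 9.5]); Merging all regions: only the r=3.5 cylinder is present, so the union is just that shape — boundary = 21.96 mm. So its perimeter = 21.96 mm. Layer 48 (z = 13.44): the cylinder is absent (z outside [0, 9.5]); the cube at (13.5, 7) (footprint 4.5×20.5) is included at this height (perimeter 50.00 mm); the cube at (-3, 7) is absent (z outside [3.5, 9.5]); Merging all regions: only the 4.5×20.5 cube at (13.5, 7) is present, so the union is just that shape — boundary = 50.00 mm. So its perimeter = 50.00 mm. Layer 48 is larger (50.00 vs 21.96 mm).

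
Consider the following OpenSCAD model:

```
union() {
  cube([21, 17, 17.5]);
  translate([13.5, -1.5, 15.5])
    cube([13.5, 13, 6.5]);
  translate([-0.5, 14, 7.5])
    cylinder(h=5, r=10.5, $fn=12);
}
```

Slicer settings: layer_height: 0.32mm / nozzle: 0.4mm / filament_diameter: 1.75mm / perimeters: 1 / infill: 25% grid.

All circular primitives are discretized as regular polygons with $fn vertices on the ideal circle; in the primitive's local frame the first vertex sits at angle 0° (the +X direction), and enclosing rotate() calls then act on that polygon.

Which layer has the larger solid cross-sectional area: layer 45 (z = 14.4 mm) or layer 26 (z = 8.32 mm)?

layer 26 (z = 8.32 mm)

Layer 45 (z = 14.4): the cube (footprint 21×17) is included at this height (area 357.00 mm²); the cube at (13.5, -1.5) does not reach this height (z outside [15.5, 22]); the cylinder at (-0.5, 14) is not intersected at this z (z outside [7.5, 12.5]); Combining (union): only the 21×17 cube is present, so the union is just that shape — area = 357.00 mm². So its area = 357.00 mm². Layer 26 (z = 8.32): the 21×17 cube contributes its full rectangle (area 357.00 mm²); the cube at (13.5, -1.5) is absent (z outside [15.5, 22]); the r=10.5 cylinder at (-0.5, 14) gives a regular 12-gon of circumradius 10.5 (constant along its height) (area = (12/2)·10.500²·sin(360°/12) = 330.75 mm²); Merging all regions: the regions partially overlap — summed areas 687.75 mm² minus the doubly-counted overlap 106.27 mm² gives 581.48 mm² — area = 581.48 mm². So its area = 581.48 mm². Layer 26 is larger (581.48 vs 357.00 mm²).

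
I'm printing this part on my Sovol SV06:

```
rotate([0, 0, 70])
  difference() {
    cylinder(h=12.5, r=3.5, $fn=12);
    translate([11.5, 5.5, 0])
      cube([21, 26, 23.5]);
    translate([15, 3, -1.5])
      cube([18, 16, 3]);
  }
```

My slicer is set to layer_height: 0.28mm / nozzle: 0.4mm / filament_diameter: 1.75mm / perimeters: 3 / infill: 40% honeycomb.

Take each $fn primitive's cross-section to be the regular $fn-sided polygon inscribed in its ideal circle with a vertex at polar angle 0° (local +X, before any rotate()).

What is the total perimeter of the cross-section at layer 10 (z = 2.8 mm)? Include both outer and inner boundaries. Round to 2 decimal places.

21.74 mm

At z = 2.8 mm: the cylinder: section is a regular 12-gon, circumradius r=3.5 (perimeter = 2·12·3.500·sin(180°/12) = 21.74 mm); the 21×26 cube at (11.5, 5.5) contributes its full rectangle (perimeter 94.00 mm); the cube at (15, 3) is absent (z outside [-1.5, 1.5]); Taking the first minus the rest: starting from the r=3.5 cylinder, the 21×26 cube at (11.5, 5.5) misses the remaining region (no effect) — boundary = 21.74 mm; (rotated 70° about Z; rotation is an isometry so areas/perimeters/island counts are preserved). Overall, the cross-section is a single solid region. Total boundary length (outer) = 21.74 mm.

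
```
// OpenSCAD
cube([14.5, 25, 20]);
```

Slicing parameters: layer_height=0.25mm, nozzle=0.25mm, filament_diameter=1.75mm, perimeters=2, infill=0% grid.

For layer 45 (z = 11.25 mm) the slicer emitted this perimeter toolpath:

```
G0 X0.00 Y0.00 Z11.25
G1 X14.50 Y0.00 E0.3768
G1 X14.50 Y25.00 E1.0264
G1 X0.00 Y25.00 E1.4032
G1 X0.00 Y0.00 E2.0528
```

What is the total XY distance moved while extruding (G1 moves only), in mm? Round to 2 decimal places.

79.00 mm

Sum the Euclidean lengths of each G1 segment: total = 79.00 mm.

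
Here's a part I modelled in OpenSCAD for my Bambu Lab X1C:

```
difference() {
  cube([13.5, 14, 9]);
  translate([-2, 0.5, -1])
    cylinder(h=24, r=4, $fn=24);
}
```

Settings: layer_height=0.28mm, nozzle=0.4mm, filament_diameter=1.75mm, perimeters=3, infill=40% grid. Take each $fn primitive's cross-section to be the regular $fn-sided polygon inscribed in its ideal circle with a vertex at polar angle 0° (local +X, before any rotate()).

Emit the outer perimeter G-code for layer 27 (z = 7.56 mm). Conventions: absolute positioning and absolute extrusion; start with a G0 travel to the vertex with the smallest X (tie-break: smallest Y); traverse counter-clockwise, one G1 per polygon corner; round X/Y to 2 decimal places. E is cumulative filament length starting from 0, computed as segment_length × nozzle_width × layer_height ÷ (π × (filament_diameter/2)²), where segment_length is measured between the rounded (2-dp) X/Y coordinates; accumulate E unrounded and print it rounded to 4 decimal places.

G0 X0.00 Y3.96 Z7.56
G1 X0.83 Y3.33 E0.0485
G1 X1.46 Y2.50 E0.0970
G1 X1.86 Y1.54 E0.1455
G1 X2.00 Y0.50 E0.1943
G1 X1.93 Y0.00 E0.2178
G1 X13.50 Y0.00 E0.7566
G1 X13.50 Y14.00 E1.4085
G1 X0.00 Y14.00 E2.0371
G1 X0.00 Y3.96 E2.5046

At z = 7.56 mm: the cube is present — its section is the full 13.5×14 rectangle; the r=4 cylinder at (-2, 0.5) contributes a regular 24-gon of circumradius 4; Taking the first minus the rest: starting from the 13.5×14 cube, the r=4 cylinder at (-2, 0.5) partially overlaps it — only the 5.80 mm² overlap (of its 49.69 mm²) is removed, clipping the outline — 1 connected region. The outline is a single polygon with 9 vertices. Extrusion per mm of travel: 0.4 × 0.28 / (π × 0.875²) = 0.046564. Accumulating E over each segment gives final E = 2.5046.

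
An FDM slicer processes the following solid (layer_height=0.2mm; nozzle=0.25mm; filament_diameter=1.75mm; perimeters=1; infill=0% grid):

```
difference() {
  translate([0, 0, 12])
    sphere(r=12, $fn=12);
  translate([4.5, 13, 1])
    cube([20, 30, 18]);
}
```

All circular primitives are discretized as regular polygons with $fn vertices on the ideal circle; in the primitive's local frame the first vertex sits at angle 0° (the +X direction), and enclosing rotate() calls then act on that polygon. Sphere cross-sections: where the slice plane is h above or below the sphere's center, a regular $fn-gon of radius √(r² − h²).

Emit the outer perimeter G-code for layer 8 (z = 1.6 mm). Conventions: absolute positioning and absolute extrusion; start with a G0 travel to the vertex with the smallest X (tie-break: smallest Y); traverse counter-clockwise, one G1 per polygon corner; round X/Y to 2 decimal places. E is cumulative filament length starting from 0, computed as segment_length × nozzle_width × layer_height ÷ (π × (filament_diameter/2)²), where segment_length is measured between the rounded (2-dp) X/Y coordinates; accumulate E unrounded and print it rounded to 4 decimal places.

At z = 1.6 mm: the sphere: section is a regular 12-gon, circumradius = √(r²−h²) = √(12²−10.4²) = 5.987; the 20×30 cube at (4.5, 13) contributes its full rectangle; Taking the first minus the rest: starting from the r=12 sphere, the 20×30 cube at (4.5, 13) misses the remaining region (no effect) — 1 connected region. The outline is a single polygon with 12 vertices. Extrusion per mm of travel: 0.25 × 0.2 / (π × 0.875²) = 0.020788. Accumulating E over each segment gives final E = 0.7727.

G0 X-5.99 Y0.00 Z1.60
G1 X-5.18 Y-2.99 E0.0644
G1 X-2.99 Y-5.18 E0.1288
G1 X0.00 Y-5.99 E0.1932
G1 X2.99 Y-5.18 E0.2576
G1 X5.18 Y-2.99 E0.3219
G1 X5.99 Y0.00 E0.3863
G1 X5.18 Y2.99 E0.4507
G1 X2.99 Y5.18 E0.5151
G1 X0.00 Y5.99 E0.5795
G1 X-2.99 Y5.18 E0.6439
G1 X-5.18 Y2.99 E0.7083
G1 X-5.99 Y0.00 E0.7727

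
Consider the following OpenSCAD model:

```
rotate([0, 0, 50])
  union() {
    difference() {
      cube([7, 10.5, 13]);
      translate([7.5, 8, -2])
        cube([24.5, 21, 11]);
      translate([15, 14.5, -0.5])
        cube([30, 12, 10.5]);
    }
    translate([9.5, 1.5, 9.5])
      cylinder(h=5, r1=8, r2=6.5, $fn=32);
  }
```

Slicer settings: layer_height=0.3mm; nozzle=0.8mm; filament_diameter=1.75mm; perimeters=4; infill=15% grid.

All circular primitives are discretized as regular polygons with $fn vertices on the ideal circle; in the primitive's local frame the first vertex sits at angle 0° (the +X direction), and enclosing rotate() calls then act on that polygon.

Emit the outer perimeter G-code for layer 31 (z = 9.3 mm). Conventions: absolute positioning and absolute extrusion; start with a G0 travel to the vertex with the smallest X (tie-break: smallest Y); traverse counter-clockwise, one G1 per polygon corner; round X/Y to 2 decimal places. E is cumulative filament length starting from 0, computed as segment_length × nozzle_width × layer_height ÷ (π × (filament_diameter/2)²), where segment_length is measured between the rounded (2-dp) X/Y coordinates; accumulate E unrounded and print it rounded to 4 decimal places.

G0 X-8.04 Y6.75 Z9.30
G1 X0.00 Y0.00 E1.0475
G1 X4.50 Y5.36 E1.7458
G1 X-3.54 Y12.11 E2.7933
G1 X-8.04 Y6.75 E3.4916

At z = 9.3 mm: the cube (footprint 7×10.5) is included at this height; the cube at (7.5, 8) is not intersected at this z (z outside [-2, 9]); the 30×12 cube at (15, 14.5) contributes its full rectangle; Subtracting the remaining from the first: starting from the 7×10.5 cube, the 30×12 cube at (15, 14.5) misses the remaining region (no effect) — 1 connected region; the cone at (9.5, 1.5) is absent (z outside [9.5, 14.5]); Merging all regions: only the result so far is present, so the union is just that shape — 1 connected region; (rotated 50° about Z; rotation is an isometry so areas/perimeters/island counts are preserved). The outline is a single polygon with 4 vertices. Extrusion per mm of travel: 0.8 × 0.3 / (π × 0.875²) = 0.099780. Accumulating E over each segment gives final E = 3.4916.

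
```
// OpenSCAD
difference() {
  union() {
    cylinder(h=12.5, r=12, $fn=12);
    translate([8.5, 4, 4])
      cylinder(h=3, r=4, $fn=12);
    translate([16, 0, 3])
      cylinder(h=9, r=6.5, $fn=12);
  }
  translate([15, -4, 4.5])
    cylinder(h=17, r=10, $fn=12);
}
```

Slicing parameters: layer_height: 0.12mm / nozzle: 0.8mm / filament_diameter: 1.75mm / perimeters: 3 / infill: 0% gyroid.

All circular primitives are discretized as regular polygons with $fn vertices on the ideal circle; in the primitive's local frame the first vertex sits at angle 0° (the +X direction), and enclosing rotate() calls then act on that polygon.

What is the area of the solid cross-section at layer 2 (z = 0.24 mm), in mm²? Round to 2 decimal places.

At z = 0.24 mm: the r=12 cylinder contributes a regular 12-gon of circumradius 12 (area = (12/2)·12.000²·sin(360°/12) = 432.00 mm²); the cylinder at (8.5, 4) does not reach this height (z outside [4, 7]); the cylinder at (16, 0) does not reach this height (z outside [3, 12]); Merging all regions: only the r=12 cylinder is present, so the union is just that shape — area = 432.00 mm²; the cylinder at (15, -4) is absent (z outside [4.5, 21.5]); After the difference (first − rest): none of the subtracted shapes is present at this height, so that combined region is unchanged — area = 432.00 mm². Overall, the cross-section is a single solid region. Net area = 432.00 mm².

432.00 mm²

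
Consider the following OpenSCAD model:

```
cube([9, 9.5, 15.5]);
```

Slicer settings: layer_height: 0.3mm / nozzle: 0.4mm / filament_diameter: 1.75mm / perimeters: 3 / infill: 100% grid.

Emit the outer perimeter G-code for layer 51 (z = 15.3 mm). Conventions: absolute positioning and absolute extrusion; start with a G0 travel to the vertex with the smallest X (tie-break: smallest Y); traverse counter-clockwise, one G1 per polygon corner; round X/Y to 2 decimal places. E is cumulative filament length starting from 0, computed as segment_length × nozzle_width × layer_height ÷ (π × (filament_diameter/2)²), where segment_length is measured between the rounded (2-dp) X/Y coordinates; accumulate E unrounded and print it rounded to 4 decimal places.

At z = 15.3 mm: the cube (footprint 9×9.5) is included at this height. The outline is a single polygon with 4 vertices. Extrusion per mm of travel: 0.4 × 0.3 / (π × 0.875²) = 0.049890. Accumulating E over each segment gives final E = 1.8459.

G0 X0.00 Y0.00 Z15.30
G1 X9.00 Y0.00 E0.4490
G1 X9.00 Y9.50 E0.9230
G1 X0.00 Y9.50 E1.3720
G1 X0.00 Y0.00 E1.8459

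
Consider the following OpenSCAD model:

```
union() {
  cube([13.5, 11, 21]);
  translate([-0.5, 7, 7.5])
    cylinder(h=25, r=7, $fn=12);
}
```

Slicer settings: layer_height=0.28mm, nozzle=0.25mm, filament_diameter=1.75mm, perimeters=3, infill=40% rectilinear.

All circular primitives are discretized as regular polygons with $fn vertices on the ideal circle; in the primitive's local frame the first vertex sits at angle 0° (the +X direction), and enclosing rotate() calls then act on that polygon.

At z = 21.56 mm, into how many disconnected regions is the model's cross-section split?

1

At z = 21.56 mm: the cube is absent (z outside [0, 21]); the r=7 cylinder at (-0.5, 7) gives a regular 12-gon of circumradius 7 (constant along its height); Taking the union: only the r=7 cylinder at (-0.5, 7) is present, so the union is just that shape — 1 connected region. The result has 1 disconnected region.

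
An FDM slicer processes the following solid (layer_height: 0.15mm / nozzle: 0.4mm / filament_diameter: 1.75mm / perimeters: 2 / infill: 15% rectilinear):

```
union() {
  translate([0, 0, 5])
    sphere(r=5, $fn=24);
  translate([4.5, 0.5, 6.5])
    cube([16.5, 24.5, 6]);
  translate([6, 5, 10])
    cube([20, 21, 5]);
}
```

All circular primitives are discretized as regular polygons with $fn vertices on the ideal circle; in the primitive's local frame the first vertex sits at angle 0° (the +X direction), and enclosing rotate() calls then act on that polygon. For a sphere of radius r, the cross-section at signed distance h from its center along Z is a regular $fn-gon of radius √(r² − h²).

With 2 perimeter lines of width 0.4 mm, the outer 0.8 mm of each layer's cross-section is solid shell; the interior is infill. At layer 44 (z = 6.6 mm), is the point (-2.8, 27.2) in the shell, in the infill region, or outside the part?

At z = 6.6 mm: the r=5 sphere contributes a regular 24-gon of circumradius √(5²−1.6²) = 4.737; the 16.5×24.5 cube at (4.5, 0.5) contributes its full rectangle; the cube at (6, 5) is absent (z outside [10, 15]); Merging all regions: the regions partially overlap (shared area 0.10 mm²), so overlapping operands fuse into one piece — 1 connected region. Overall, the cross-section is a single solid region. The nearest boundary edge runs (4.50, 1.41)→(4.50, 25.00); distance from the point to it = 7.62 mm. The point is not inside any of the regions above, so it lies outside the cross-section (7.62 mm from the nearest boundary).

outside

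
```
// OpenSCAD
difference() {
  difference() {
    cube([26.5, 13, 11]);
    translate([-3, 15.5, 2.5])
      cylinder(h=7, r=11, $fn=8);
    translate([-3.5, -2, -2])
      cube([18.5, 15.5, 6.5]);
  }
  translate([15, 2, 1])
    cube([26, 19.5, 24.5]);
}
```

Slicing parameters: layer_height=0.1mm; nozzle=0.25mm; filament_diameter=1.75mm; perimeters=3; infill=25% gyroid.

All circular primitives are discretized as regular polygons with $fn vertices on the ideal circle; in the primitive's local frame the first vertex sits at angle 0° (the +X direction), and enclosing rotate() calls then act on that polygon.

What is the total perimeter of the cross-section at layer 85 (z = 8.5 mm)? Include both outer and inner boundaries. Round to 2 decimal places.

75.66 mm

At z = 8.5 mm: the 26.5×13 cube contributes its full rectangle (perimeter 79.00 mm); the r=11 cylinder at (-3, 15.5) gives a regular 8-gon of circumradius 11 (constant along its height) (perimeter = 2·8·11.000·sin(180°/8) = 67.35 mm); the cube at (-3.5, -2) is not intersected at this z (z outside [-2, 4.5]); Subtracting the remaining from the first: starting from the 26.5×13 cube, the r=11 cylinder at (-3, 15.5) partially overlaps it — only the 35.72 mm² overlap (of its 342.24 mm²) is removed, clipping the outline — boundary = 75.66 mm; the cube at (15, 2) is present — its section is the full 26×19.5 rectangle (perimeter 91.00 mm); Taking the first minus the rest: starting from that combined region, the 26×19.5 cube at (15, 2) partially overlaps it — only the 126.50 mm² overlap (of its 507.00 mm²) is removed, clipping the outline — boundary = 75.66 mm. Overall, the cross-section is a single solid region. Total boundary length (outer) = 75.66 mm.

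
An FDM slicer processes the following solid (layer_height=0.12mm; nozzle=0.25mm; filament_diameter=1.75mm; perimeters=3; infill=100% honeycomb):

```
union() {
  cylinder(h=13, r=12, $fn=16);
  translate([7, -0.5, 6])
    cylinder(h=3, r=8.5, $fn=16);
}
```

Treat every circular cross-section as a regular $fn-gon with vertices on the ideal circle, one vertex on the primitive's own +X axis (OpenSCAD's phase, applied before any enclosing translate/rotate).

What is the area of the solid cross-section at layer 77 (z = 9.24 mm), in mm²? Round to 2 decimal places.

440.85 mm²

At z = 9.24 mm: the r=12 cylinder contributes a regular 16-gon of circumradius 12 (area = (16/2)·12.000²·sin(360°/16) = 440.85 mm²); the cylinder at (7, -0.5) does not reach this height (z outside [6, 9]); Taking the union: only the r=12 cylinder is present, so the union is just that shape — area = 440.85 mm². Overall, the cross-section is a single solid region. Net area = 440.85 mm².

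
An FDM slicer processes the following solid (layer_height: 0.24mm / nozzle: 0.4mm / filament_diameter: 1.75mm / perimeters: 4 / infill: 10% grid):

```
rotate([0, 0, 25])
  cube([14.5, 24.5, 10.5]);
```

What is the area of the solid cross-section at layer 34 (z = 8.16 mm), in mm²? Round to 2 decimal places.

At z = 8.16 mm: the cube (footprint 14.5×24.5) is included at this height (area 355.25 mm²); (whole slice rotated 25° about Z — lengths, areas and connectivity unchanged). Overall, the cross-section is a single solid region. Net area = 355.25 mm².

355.25 mm²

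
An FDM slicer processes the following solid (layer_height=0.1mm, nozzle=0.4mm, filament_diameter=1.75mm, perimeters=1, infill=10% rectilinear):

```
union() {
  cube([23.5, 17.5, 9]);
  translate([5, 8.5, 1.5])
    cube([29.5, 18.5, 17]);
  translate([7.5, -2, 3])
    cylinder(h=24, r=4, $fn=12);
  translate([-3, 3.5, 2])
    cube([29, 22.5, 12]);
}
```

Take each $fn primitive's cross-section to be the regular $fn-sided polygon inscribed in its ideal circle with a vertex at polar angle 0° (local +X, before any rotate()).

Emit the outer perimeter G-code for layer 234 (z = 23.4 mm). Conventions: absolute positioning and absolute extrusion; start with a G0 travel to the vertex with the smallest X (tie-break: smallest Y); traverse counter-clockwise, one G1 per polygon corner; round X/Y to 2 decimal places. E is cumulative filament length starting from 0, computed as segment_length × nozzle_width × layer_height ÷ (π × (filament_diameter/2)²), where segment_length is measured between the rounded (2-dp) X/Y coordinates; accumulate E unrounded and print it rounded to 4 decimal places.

G0 X3.50 Y-2.00 Z23.40
G1 X4.04 Y-4.00 E0.0345
G1 X5.50 Y-5.46 E0.0688
G1 X7.50 Y-6.00 E0.1032
G1 X9.50 Y-5.46 E0.1377
G1 X10.96 Y-4.00 E0.1720
G1 X11.50 Y-2.00 E0.2065
G1 X10.96 Y0.00 E0.2409
G1 X9.50 Y1.46 E0.2753
G1 X7.50 Y2.00 E0.3097
G1 X5.50 Y1.46 E0.3442
G1 X4.04 Y0.00 E0.3785
G1 X3.50 Y-2.00 E0.4130

At z = 23.4 mm: the cube is absent (z outside [0, 9]); the cube at (5, 8.5) is not intersected at this z (z outside [1.5, 18.5]); the cylinder at (7.5, -2): section is a regular 12-gon, circumradius r=4; the cube at (-3, 3.5) is absent (z outside [2, 14]); Merging all regions: only the r=4 cylinder at (7.5, -2) is present, so the union is just that shape — 1 connected region. The outline is a single polygon with 12 vertices. Extrusion per mm of travel: 0.4 × 0.1 / (π × 0.875²) = 0.016630. Accumulating E over each segment gives final E = 0.4130.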